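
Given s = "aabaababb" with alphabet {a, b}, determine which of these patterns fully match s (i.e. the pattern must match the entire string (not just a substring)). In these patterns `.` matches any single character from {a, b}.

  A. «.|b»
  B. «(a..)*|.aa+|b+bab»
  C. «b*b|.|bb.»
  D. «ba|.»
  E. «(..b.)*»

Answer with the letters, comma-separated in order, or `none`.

A → no match
B → match
C → no match
D → no match
E → no match

B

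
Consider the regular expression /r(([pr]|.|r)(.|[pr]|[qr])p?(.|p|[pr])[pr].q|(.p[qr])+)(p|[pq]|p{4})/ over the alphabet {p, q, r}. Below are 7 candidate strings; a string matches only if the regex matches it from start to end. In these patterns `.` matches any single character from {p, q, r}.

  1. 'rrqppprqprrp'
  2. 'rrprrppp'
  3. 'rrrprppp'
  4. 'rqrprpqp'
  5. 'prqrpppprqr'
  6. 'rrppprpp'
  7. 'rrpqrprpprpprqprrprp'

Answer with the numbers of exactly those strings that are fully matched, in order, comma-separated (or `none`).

1 → no match
2 → no match
3 → no match
4 → match
5 → no match — must start with 'r'
6 → no match
7 → match

4, 7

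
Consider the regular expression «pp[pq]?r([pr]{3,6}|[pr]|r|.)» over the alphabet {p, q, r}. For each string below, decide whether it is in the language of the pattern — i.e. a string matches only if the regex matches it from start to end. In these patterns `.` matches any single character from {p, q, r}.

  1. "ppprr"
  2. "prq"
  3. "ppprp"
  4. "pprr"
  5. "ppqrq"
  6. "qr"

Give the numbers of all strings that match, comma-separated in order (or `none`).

1. "ppprr" → match
2. "prq" → no match — must start with "pp"
3. "ppprp" → match
4. "pprr" → match
5. "ppqrq" → match
6. "qr" → no match — must start with "pp"

1, 3, 4, 5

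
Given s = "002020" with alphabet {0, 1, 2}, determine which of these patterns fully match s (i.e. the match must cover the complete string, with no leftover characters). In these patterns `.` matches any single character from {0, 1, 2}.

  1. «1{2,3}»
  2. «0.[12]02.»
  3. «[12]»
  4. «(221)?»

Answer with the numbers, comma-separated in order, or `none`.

1 → no match — must start with "1"
2 → match
3 → no match
4 → no match

2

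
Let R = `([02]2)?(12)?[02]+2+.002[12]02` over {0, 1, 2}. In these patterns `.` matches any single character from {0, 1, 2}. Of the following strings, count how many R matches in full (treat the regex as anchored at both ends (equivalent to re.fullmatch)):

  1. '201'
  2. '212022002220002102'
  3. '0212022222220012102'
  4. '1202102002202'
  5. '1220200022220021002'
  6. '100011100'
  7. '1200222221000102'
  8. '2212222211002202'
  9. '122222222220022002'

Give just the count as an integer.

0

1 → no match — must end with '02'
2 → no match
3 → no match
4 → no match
5 → no match
6 → no match — must end with '02'
7 → no match
8 → no match
9 → no match
Total matched: 0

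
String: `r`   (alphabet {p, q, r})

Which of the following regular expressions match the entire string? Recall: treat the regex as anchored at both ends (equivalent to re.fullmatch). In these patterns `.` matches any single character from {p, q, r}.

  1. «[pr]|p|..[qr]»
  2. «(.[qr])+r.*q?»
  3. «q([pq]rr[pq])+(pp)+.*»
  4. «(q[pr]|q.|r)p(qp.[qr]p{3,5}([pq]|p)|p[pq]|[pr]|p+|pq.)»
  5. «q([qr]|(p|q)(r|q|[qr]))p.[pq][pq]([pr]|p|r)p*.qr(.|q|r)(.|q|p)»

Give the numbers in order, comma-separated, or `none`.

1

1 → match
2 → no match
3 → no match — must start with `q`
4 → no match
5 → no match — must start with `q`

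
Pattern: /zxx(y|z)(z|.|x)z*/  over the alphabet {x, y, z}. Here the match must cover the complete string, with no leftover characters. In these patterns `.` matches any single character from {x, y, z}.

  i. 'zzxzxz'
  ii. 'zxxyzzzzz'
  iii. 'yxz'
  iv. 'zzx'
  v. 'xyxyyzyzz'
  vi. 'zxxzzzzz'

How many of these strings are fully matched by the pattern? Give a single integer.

2

i. 'zzxzxz' → no match — must start with 'zxx'
ii. 'zxxyzzzzz' → match
iii. 'yxz' → no match — must start with 'zxx'
iv. 'zzx' → no match — must start with 'zxx'
v. 'xyxyyzyzz' → no match — must start with 'zxx'
vi. 'zxxzzzzz' → match
Total matched: 2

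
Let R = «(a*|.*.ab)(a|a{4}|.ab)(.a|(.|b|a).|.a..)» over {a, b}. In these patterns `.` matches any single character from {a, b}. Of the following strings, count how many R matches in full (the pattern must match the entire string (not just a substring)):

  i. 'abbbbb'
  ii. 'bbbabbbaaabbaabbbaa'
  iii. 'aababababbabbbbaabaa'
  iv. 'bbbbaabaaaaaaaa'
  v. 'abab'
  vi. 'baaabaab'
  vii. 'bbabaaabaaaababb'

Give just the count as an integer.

3

i → no match
ii → no match
iii → no match
iv → match
v → no match
vi → match
vii → match
Total matched: 3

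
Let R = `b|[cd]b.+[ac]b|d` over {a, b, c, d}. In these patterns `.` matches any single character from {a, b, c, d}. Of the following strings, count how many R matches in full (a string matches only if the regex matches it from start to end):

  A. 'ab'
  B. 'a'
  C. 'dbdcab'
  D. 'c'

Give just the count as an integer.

A → no match
B → no match
C → match
D → no match
Total matched: 1

1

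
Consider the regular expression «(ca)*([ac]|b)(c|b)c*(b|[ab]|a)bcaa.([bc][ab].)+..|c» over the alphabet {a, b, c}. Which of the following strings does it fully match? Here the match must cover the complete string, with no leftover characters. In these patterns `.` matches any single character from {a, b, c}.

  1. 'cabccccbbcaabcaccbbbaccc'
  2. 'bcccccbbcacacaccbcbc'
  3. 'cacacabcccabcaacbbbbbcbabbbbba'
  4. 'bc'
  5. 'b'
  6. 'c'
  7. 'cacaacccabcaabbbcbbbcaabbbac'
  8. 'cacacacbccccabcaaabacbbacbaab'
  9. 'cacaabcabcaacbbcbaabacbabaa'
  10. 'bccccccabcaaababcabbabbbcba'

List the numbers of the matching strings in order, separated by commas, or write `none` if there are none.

1, 3, 6, 7, 8, 9, 10

1 → match
2 → no match
3 → match
4. 'bc' → no match
5. 'b' → no match
6. 'c' → match
7 → match
8 → match
9 → match
10 → match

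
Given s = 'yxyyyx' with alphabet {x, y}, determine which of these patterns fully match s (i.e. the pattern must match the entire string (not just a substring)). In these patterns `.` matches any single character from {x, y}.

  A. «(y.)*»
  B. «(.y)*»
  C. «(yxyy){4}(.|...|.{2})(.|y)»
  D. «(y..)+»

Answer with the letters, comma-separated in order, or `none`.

A → match
B → no match
C → no match
D → match

A, D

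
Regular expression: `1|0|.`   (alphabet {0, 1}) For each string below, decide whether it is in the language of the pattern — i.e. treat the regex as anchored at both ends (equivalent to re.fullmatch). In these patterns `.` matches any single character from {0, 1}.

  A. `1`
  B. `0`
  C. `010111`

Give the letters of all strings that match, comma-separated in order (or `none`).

A, B

A → match
B → match
C → no match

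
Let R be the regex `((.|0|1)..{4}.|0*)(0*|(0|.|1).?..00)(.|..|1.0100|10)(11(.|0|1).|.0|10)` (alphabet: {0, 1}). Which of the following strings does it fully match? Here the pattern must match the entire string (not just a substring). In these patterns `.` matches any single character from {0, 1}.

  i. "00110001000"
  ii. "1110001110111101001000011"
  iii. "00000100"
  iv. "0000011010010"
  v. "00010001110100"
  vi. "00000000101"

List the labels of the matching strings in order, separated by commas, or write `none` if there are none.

i → match
ii → no match
iii → match
iv → match
v → no match
vi → no match

i, iii, iv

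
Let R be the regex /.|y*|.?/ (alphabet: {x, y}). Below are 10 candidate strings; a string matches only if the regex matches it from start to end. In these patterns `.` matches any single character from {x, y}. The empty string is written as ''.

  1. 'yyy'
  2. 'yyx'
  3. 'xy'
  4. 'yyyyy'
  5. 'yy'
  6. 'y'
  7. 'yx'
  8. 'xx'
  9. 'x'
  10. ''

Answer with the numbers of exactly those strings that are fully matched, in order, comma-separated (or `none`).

1 → match
2 → no match
3 → no match
4 → match
5 → match
6 → match
7 → no match
8 → no match
9 → match
10 → match

1, 4, 5, 6, 9, 10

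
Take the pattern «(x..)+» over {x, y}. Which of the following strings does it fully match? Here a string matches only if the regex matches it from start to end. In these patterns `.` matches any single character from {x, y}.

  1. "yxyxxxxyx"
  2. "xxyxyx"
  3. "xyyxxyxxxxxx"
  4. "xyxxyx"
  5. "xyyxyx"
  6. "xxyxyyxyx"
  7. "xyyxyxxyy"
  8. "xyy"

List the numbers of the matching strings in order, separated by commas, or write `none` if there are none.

1 → no match — must start with "x"
2 → match
3 → match
4 → match
5 → match
6 → match
7 → match
8 → match

2, 3, 4, 5, 6, 7, 8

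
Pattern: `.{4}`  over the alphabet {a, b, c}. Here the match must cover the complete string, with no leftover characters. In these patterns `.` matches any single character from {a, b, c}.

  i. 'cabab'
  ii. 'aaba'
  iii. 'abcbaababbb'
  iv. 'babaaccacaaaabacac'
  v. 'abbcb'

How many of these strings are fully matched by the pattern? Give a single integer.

i → no match
ii → match
iii → no match
iv → no match
v → no match
Total matched: 1

1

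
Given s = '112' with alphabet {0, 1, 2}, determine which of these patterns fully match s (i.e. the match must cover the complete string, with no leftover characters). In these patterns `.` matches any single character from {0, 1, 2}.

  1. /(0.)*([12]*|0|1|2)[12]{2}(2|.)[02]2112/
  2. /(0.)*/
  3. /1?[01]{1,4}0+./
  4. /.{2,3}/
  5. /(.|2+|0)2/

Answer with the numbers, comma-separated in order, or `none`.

4

1 → no match — must end with '2112'
2 → no match
3 → no match
4 → match
5 → no match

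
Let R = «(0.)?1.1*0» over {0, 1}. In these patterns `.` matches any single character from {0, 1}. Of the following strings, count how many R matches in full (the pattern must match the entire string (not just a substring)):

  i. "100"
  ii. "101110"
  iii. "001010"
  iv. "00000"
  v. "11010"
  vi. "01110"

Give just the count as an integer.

i → match
ii → match
iii → match
iv → no match
v → no match
vi → match
Total matched: 4

4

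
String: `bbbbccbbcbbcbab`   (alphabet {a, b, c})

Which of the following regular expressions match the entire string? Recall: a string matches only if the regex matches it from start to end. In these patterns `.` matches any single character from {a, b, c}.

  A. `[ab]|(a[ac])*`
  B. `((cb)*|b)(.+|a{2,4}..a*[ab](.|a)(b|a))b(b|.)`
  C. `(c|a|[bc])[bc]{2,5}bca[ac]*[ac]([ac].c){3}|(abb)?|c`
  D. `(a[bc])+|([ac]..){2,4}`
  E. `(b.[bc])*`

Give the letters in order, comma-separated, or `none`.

E

A → no match
B → no match
C → no match
D → no match
E → match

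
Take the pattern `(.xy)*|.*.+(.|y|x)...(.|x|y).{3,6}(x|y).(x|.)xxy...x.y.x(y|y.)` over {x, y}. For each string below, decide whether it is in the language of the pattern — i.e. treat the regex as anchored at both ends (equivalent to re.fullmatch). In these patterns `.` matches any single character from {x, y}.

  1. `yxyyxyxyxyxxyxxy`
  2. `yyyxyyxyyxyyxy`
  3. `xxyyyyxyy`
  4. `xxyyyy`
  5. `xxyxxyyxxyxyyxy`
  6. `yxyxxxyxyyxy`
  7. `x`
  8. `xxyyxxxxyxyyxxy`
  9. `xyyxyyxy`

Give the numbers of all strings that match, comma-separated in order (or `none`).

none

1 → no match
2 → no match
3. `xxyyyyxyy` → no match
4. `xxyyyy` → no match
5 → no match
6. `yxyxxxyxyyxy` → no match
7. `x` → no match
8 → no match
9. `xyyxyyxy` → no match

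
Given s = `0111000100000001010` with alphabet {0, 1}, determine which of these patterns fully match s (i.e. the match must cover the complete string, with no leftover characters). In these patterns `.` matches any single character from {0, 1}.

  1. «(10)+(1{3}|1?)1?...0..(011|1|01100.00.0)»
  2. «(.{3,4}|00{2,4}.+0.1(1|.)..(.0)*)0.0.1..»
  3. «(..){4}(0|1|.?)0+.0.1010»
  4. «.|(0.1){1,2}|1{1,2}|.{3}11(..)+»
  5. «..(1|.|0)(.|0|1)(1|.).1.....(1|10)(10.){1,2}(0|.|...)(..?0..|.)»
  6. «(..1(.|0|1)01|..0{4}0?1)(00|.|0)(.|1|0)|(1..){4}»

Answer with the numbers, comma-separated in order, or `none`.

1 → no match — must start with `10`
2 → no match
3 → match
4 → no match
5 → no match
6 → no match

3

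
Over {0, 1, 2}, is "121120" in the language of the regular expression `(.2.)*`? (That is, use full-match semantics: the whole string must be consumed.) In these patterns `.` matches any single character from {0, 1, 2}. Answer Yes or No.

Yes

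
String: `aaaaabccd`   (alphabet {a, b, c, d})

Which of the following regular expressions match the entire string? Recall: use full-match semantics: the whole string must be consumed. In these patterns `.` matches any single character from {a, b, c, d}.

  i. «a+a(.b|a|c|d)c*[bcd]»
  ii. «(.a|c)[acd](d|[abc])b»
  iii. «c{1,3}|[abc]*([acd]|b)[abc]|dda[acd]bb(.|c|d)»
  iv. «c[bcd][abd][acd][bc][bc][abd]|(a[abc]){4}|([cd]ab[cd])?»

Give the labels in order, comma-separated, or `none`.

i → match
ii → no match — must end with `b`
iii → no match
iv → no match

i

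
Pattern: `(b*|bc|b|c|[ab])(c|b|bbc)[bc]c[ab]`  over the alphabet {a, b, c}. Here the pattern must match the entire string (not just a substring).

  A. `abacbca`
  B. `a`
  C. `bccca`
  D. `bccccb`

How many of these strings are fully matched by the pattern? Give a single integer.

A. `abacbca` → no match
B. `a` → no match
C. `bccca` → match
D. `bccccb` → match
Total matched: 2

2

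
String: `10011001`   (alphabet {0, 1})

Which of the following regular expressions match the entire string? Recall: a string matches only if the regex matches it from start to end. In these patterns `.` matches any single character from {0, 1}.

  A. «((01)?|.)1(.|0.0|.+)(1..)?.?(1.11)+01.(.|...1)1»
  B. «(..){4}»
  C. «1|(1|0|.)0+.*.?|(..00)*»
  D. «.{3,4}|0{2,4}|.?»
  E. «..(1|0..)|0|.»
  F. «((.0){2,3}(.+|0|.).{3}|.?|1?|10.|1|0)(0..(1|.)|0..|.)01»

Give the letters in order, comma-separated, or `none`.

B, C

A → no match
B → match
C → match
D → no match
E → no match
F → no match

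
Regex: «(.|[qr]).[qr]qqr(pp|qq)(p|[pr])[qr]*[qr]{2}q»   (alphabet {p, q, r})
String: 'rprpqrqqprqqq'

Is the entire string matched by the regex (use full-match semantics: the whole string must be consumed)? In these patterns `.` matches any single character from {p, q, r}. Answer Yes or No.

No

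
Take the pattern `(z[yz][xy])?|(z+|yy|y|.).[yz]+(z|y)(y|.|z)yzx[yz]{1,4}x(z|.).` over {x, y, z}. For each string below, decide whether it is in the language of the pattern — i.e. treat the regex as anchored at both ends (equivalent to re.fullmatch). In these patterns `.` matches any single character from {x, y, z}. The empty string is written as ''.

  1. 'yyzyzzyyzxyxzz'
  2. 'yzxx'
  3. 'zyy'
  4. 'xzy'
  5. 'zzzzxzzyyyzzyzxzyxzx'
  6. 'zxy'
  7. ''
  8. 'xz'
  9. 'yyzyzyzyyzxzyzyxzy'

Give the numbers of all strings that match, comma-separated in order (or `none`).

1, 3, 5, 7, 9

1 → match
2. 'yzxx' → no match
3. 'zyy' → match
4. 'xzy' → no match
5 → match
6. 'zxy' → no match
7. '' → match
8. 'xz' → no match
9 → match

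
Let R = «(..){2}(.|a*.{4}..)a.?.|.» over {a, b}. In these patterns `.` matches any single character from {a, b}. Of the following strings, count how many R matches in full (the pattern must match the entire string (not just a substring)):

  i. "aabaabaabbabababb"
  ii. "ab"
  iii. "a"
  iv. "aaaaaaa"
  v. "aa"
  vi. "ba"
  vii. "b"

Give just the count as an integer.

3

i → no match
ii → no match
iii → match
iv → match
v → no match
vi → no match
vii → match
Total matched: 3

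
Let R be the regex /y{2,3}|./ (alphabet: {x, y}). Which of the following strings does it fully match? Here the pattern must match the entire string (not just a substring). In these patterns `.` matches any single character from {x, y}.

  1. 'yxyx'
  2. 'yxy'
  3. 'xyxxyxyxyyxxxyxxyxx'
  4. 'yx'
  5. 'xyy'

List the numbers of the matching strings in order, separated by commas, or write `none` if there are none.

1 → no match
2 → no match
3 → no match
4 → no match
5 → no match

none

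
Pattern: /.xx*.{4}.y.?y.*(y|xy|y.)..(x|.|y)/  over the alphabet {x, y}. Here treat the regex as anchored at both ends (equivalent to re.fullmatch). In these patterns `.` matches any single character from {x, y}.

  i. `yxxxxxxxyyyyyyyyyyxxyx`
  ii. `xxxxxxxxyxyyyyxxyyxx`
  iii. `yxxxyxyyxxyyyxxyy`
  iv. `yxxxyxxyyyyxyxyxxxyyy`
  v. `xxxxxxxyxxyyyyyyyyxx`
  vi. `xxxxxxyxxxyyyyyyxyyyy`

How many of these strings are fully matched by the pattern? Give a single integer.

i → match
ii → match
iii → no match
iv → no match
v → match
vi → match
Total matched: 4

4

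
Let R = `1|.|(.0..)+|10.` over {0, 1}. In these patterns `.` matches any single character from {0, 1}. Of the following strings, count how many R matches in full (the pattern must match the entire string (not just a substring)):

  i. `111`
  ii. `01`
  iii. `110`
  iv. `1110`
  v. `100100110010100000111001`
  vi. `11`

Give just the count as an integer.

i → no match
ii → no match
iii → no match
iv → no match
v → match
vi → no match
Total matched: 1

1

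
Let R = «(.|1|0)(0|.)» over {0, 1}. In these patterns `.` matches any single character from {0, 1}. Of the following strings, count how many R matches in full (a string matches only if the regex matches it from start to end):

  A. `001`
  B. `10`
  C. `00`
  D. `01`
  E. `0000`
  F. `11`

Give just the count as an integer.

A → no match
B → match
C → match
D → match
E → no match
F → match
Total matched: 4

4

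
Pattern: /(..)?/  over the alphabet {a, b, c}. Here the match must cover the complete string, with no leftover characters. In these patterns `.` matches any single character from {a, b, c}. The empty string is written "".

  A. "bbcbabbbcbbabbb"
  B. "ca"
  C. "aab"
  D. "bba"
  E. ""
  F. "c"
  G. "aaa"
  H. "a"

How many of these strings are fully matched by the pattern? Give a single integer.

A → no match
B. "ca" → match
C. "aab" → no match
D. "bba" → no match
E. "" → match
F. "c" → no match
G. "aaa" → no match
H. "a" → no match
Total matched: 2

2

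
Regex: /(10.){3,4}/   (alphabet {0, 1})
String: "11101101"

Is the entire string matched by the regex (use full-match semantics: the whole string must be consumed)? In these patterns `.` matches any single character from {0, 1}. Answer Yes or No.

No

Every match must start with "10", but "11101101" does not.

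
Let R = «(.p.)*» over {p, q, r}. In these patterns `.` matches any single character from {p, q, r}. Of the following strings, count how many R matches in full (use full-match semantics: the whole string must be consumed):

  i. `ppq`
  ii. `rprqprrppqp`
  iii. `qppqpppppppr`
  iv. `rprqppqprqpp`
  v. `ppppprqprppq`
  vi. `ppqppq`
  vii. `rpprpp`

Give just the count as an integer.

i → match
ii → no match
iii → match
iv → match
v → match
vi → match
vii → match
Total matched: 6

6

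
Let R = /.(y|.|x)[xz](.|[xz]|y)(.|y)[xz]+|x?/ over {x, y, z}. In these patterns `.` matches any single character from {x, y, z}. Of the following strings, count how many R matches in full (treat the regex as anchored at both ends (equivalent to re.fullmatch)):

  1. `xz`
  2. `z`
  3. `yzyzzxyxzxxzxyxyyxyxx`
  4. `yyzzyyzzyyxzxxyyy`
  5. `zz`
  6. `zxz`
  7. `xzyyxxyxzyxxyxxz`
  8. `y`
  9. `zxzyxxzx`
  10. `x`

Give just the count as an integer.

1. `xz` → no match
2. `z` → no match
3 → no match
4 → no match
5. `zz` → no match
6. `zxz` → no match
7 → no match
8. `y` → no match
9. `zxzyxxzx` → match
10. `x` → match
Total matched: 2

2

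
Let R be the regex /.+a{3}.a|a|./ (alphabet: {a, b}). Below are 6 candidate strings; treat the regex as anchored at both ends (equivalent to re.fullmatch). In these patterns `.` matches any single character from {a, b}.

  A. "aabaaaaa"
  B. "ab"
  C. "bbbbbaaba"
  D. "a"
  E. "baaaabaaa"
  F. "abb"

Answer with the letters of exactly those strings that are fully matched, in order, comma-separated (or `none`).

A → match
B → no match
C → no match
D → match
E → no match
F → no match

A, D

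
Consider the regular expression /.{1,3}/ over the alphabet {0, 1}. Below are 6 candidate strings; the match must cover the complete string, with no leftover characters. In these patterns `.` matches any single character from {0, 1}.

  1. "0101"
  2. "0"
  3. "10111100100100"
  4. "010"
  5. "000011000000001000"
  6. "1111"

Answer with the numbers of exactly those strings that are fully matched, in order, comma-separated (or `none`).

2, 4

1 → no match
2 → match
3 → no match
4 → match
5 → no match
6 → no match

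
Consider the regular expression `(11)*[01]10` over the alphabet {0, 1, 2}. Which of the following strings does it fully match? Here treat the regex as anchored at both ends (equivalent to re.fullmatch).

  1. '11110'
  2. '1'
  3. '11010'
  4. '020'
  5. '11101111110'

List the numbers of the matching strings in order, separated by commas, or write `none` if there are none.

1, 3

1 → match
2 → no match — must end with '10'
3 → match
4 → no match — must end with '10'
5 → no match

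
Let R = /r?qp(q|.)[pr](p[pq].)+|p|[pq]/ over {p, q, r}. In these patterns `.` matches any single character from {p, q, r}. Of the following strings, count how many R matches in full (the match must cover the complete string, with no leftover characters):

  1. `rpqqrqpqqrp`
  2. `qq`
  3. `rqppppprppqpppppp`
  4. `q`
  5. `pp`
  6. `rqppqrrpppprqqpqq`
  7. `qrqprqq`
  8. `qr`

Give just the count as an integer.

2

1. `rpqqrqpqqrp` → no match
2. `qq` → no match
3 → match
4. `q` → match
5. `pp` → no match
6 → no match
7. `qrqprqq` → no match
8. `qr` → no match
Total matched: 2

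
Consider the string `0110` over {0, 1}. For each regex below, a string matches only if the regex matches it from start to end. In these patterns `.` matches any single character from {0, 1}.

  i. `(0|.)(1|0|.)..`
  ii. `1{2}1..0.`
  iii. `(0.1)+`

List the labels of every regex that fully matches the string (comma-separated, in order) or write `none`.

i

i → match
ii → no match — must start with `1`
iii → no match — must end with `1`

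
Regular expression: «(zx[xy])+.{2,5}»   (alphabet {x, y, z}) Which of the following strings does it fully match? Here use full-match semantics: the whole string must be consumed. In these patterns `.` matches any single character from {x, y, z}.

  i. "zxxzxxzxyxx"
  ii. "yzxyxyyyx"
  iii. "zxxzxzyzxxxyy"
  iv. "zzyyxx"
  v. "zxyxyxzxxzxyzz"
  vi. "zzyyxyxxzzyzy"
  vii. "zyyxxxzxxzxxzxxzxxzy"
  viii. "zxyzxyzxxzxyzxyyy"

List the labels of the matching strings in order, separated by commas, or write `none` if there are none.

i. "zxxzxxzxyxx" → match
ii. "yzxyxyyyx" → no match — must start with "zx"
iii → no match
iv. "zzyyxx" → no match — must start with "zx"
v → no match
vi → no match — must start with "zx"
vii → no match — must start with "zx"
viii → match

i, viii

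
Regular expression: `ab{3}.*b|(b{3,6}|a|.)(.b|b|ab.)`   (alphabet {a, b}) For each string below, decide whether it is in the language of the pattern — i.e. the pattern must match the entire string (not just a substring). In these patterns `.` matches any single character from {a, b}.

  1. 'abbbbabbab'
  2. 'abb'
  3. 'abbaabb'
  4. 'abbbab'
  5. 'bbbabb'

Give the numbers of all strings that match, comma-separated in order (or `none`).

1, 2, 4, 5

1. 'abbbbabbab' → match
2. 'abb' → match
3. 'abbaabb' → no match
4. 'abbbab' → match
5. 'bbbabb' → match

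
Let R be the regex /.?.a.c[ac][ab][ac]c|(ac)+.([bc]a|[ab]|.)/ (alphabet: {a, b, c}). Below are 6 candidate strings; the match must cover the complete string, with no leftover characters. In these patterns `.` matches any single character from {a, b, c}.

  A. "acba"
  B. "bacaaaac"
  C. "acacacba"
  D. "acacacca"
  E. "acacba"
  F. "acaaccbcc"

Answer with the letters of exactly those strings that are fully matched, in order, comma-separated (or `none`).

A → match
B → no match
C → match
D → match
E → match
F → match

A, C, D, E, F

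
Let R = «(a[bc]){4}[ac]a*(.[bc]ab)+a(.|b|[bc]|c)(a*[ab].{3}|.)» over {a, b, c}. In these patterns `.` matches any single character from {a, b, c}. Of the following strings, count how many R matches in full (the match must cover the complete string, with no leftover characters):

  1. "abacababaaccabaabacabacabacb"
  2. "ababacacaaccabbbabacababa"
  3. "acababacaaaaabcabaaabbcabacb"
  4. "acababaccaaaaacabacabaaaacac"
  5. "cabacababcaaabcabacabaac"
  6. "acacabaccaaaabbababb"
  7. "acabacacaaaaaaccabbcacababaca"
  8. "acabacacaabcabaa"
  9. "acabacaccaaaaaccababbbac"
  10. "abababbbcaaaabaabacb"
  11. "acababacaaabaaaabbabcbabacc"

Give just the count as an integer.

4

1 → no match
2 → match
3 → no match
4 → match
5 → no match — must start with "a"
6 → match
7 → no match
8 → no match
9 → match
10 → no match
11 → no match
Total matched: 4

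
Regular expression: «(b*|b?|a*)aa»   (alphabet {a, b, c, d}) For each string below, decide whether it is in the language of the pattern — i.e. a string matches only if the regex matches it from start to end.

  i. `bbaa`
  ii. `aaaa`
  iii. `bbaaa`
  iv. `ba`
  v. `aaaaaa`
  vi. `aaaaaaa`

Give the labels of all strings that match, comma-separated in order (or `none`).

i. `bbaa` → match
ii. `aaaa` → match
iii. `bbaaa` → no match
iv. `ba` → no match — must end with `aa`
v. `aaaaaa` → match
vi. `aaaaaaa` → match

i, ii, v, vi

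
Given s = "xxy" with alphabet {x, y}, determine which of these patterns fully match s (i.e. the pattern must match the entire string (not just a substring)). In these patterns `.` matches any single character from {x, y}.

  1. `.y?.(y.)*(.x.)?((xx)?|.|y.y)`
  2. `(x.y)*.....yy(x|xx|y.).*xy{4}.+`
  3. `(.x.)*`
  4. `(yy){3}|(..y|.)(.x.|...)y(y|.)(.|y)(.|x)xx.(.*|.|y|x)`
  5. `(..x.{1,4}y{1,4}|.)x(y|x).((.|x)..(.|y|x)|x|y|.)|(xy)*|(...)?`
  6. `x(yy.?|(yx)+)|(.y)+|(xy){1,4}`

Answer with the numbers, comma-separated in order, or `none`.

1 → match
2 → no match
3 → match
4 → no match
5 → match
6 → no match

1, 3, 5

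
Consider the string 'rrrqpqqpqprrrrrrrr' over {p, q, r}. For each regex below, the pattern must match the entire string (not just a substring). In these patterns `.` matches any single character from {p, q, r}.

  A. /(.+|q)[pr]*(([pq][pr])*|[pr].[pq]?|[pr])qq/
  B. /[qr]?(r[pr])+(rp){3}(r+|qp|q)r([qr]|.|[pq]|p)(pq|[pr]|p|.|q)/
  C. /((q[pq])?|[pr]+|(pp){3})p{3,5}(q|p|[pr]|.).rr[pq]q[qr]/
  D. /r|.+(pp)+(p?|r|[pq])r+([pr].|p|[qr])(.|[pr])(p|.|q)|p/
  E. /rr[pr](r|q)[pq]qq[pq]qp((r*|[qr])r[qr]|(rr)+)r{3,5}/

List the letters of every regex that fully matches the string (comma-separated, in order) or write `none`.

A → no match — must end with 'qq'
B → no match
C → no match
D → no match
E → match

E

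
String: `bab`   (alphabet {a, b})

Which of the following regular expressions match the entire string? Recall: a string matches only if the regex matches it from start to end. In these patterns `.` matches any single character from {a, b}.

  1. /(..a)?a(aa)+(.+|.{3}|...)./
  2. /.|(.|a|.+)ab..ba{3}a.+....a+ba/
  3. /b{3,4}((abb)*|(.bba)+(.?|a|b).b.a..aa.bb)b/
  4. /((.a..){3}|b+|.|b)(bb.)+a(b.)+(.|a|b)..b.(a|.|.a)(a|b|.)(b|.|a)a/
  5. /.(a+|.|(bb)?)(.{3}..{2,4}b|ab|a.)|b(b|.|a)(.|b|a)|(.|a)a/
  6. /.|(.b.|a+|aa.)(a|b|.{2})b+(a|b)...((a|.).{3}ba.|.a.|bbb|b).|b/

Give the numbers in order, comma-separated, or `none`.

1 → no match
2 → no match
3 → no match
4 → no match — must end with `a`
5 → match
6 → no match

5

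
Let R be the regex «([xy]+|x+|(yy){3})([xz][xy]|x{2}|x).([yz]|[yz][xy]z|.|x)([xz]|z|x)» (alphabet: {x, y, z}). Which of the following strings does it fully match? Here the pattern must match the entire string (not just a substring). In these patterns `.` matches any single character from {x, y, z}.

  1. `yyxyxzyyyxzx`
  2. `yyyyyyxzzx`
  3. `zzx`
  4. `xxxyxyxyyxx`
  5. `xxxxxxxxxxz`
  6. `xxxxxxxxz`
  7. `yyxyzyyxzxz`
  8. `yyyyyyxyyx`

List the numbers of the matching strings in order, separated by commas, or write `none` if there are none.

1, 2, 4, 5, 6, 8

1. `yyxyxzyyyxzx` → match
2. `yyyyyyxzzx` → match
3. `zzx` → no match
4. `xxxyxyxyyxx` → match
5. `xxxxxxxxxxz` → match
6. `xxxxxxxxz` → match
7. `yyxyzyyxzxz` → no match
8. `yyyyyyxyyx` → match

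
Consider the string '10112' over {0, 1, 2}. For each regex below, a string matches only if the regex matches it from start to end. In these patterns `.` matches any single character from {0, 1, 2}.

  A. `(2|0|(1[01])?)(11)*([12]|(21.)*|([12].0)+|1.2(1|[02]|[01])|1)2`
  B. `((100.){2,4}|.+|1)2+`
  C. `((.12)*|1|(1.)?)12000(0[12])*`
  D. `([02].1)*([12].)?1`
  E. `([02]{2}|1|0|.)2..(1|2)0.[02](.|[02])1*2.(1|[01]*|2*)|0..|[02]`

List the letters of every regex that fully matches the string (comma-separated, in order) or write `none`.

A, B

A → match
B → match
C → no match
D → no match — must end with '1'
E → no match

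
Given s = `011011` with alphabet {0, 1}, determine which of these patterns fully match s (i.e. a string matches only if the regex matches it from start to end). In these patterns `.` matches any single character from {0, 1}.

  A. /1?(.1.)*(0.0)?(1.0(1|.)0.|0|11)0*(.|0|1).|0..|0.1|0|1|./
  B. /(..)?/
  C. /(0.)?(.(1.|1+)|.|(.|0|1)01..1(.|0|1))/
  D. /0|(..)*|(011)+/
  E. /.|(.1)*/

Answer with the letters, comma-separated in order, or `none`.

A → match
B → no match
C → no match
D → match
E → no match

A, D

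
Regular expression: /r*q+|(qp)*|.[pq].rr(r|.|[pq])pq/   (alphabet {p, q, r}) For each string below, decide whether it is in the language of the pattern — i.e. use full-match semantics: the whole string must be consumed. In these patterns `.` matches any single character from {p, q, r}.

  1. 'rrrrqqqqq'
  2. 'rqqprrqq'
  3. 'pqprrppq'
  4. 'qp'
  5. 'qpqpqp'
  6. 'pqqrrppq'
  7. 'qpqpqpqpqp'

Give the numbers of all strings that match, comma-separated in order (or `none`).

1 → match
2 → no match
3 → match
4 → match
5 → match
6 → match
7 → match

1, 3, 4, 5, 6, 7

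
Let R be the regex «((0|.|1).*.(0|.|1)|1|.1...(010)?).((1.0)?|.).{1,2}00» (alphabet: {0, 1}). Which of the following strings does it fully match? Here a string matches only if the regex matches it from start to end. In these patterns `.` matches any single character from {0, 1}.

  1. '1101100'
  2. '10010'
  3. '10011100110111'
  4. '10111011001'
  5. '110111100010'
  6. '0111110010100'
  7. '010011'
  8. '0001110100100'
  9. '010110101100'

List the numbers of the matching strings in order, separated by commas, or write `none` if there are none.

1, 6, 8, 9

1 → match
2 → no match — must end with '00'
3 → no match — must end with '00'
4 → no match — must end with '00'
5 → no match — must end with '00'
6 → match
7 → no match — must end with '00'
8 → match
9 → match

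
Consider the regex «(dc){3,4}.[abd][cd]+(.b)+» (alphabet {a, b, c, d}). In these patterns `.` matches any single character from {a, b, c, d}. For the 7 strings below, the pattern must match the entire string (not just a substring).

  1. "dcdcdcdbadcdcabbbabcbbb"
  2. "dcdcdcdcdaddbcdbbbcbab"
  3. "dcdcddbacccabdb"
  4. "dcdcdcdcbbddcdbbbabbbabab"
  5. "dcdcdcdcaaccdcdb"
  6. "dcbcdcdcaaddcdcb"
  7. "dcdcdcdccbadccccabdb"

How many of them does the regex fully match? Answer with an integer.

2

1 → no match
2 → no match
3 → no match
4 → match
5 → match
6 → no match
7 → no match
Total matched: 2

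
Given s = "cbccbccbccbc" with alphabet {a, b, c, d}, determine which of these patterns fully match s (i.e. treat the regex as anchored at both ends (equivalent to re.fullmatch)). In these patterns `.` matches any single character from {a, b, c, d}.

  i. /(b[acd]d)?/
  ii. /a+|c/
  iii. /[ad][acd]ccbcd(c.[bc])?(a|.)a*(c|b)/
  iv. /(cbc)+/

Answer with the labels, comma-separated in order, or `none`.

i → no match
ii → no match
iii → no match
iv → match

iv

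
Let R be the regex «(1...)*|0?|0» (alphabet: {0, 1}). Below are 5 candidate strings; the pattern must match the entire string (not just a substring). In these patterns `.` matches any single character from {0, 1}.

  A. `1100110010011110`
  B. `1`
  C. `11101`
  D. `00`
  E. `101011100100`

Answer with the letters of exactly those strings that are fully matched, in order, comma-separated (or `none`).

A → match
B → no match
C → no match
D → no match
E → no match

A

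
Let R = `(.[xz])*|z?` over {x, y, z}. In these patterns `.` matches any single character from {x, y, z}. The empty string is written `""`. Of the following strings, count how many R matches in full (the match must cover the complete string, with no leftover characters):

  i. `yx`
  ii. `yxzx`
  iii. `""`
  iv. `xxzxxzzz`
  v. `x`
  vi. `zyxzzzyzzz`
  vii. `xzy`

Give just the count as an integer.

4

i → match
ii → match
iii → match
iv → match
v → no match
vi → no match
vii → no match
Total matched: 4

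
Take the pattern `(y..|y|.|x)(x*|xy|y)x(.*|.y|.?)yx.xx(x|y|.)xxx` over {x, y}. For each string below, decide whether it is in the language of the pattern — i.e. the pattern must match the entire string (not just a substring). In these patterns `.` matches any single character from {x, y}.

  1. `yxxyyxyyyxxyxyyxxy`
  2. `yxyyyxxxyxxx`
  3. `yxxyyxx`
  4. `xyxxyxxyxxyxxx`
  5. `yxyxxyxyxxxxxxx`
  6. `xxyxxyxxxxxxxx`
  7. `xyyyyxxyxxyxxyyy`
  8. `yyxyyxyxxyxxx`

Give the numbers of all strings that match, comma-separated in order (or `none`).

6, 8

1 → no match — must end with `xxx`
2 → no match
3 → no match — must end with `xxx`
4 → no match
5 → no match
6 → match
7 → no match — must end with `xxx`
8 → match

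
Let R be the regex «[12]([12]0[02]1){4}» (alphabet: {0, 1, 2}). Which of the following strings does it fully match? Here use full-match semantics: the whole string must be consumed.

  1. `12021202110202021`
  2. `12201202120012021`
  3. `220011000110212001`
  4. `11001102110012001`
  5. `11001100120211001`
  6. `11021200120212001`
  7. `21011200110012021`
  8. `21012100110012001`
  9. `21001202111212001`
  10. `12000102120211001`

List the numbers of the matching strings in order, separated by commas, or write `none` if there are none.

4, 5, 6

1 → no match
2 → no match
3 → no match
4 → match
5 → match
6 → match
7 → no match
8 → no match
9 → no match
10 → no match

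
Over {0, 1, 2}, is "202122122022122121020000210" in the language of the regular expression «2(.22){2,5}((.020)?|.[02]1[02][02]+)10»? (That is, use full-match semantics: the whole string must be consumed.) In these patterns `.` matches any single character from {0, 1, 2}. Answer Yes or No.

No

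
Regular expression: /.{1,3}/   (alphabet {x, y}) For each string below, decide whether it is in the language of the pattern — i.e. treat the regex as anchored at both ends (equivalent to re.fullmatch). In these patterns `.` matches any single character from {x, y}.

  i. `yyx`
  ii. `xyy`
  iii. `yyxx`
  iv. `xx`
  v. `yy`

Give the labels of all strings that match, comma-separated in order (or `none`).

i, ii, iv, v

i → match
ii → match
iii → no match
iv → match
v → match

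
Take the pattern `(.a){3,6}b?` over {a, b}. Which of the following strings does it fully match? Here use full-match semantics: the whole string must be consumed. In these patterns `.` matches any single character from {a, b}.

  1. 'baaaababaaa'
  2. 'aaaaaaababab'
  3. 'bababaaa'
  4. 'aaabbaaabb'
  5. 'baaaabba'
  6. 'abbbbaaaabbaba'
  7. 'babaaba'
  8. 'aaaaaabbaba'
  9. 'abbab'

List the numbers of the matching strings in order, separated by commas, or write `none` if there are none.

1 → no match
2 → no match
3 → match
4 → no match
5 → no match
6 → no match
7 → no match
8 → no match
9 → no match

3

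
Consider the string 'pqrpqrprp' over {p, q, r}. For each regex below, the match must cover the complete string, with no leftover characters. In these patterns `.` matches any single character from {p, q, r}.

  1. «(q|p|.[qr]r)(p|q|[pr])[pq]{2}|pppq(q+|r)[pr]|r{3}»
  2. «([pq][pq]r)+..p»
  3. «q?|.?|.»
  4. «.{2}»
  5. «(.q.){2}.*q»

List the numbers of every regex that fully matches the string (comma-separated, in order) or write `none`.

1 → no match
2 → match
3 → no match
4 → no match
5 → no match — must end with 'q'

2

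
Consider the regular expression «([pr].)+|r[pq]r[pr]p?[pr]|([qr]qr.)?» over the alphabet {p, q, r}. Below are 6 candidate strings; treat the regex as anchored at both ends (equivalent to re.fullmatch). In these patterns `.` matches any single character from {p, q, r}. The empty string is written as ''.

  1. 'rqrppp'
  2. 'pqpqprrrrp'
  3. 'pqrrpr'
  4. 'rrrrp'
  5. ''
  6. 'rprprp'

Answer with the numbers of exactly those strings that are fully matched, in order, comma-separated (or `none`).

1, 2, 3, 5, 6

1 → match
2 → match
3 → match
4 → no match
5 → match
6 → match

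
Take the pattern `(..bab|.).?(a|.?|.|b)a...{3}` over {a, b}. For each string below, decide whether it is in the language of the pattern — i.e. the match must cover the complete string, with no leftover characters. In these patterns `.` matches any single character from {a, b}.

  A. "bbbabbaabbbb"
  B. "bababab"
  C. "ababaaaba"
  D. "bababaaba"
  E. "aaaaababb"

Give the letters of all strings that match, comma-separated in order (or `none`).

A, B, D, E

A → match
B → match
C → no match
D → match
E → match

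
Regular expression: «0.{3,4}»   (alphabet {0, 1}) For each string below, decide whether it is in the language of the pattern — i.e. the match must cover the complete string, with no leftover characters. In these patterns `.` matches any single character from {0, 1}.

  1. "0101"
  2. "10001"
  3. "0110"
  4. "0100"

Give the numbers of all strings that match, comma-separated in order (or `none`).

1 → match
2 → no match — must start with "0"
3 → match
4 → match

1, 3, 4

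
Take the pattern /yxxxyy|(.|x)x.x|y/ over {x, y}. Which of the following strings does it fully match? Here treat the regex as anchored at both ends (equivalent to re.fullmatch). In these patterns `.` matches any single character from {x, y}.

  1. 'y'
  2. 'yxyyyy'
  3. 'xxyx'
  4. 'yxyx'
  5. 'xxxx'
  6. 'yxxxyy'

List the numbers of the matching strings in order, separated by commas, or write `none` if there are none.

1, 3, 4, 5, 6

1 → match
2 → no match
3 → match
4 → match
5 → match
6 → match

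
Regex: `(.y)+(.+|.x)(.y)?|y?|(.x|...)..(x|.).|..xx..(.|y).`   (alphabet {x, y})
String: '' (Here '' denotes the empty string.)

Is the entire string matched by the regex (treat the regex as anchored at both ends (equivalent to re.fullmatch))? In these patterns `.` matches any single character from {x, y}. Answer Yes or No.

Yes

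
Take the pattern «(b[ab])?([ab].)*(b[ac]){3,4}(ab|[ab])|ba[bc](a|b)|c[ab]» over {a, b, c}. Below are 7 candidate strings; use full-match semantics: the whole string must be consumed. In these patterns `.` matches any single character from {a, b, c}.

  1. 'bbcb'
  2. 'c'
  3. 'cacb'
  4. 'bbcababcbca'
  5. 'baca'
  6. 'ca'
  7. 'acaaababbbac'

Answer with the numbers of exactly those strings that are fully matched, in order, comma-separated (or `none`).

5, 6

1. 'bbcb' → no match
2. 'c' → no match
3. 'cacb' → no match
4. 'bbcababcbca' → no match
5. 'baca' → match
6. 'ca' → match
7. 'acaaababbbac' → no match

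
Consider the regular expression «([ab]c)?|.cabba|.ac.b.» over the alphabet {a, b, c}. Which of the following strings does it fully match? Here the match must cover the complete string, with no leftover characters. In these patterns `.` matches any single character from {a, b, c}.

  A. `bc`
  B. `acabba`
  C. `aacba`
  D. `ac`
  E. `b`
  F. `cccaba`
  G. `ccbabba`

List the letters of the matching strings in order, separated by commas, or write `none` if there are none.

A, B, D

A → match
B → match
C → no match
D → match
E → no match
F → no match
G → no match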